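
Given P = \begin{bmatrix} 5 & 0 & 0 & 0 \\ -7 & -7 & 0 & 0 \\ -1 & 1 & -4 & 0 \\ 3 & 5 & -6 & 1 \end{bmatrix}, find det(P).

|P| = 140

P is lower triangular, so det(P) is the product of the diagonal entries:
det = (5) · (-7) · (-4) · (1) = 140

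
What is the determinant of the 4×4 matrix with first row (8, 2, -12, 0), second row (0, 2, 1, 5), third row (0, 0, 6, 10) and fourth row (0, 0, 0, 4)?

The determinant is 384.

The matrix is upper triangular, so the determinant is the product of the diagonal entries:
det = (8) · (2) · (6) · (4) = 384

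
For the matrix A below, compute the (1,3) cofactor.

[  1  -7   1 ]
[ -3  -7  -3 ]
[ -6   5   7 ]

Delete row 1 and column 3; the remaining 2×2 submatrix is [-3 -7; -6 5].
Its determinant is (-3)·5 − (-7)·(-6) = -57.
The cofactor carries sign (−1)^(1+3) = +1, so C_{1,3} = +(-57) = -57.

The cofactor is -57.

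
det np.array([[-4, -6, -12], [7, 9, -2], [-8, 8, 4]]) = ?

Expand along column 1:
  + (-4) · |9 -2; 8 4| = (-4)·(36 − (-16)) = -208
  − 7 · |-6 -12; 8 4| = −7·(-24 − (-96)) = -504
  + (-8) · |-6 -12; 9 -2| = (-8)·(12 − (-108)) = -960
Sum: (-208) + (-504) + (-960) = -1672

-1672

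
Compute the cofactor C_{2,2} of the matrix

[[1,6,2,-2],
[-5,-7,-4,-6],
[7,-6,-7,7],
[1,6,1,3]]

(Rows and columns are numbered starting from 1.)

Delete row 2 and column 2; the remaining 3×3 submatrix is [1 2 -2; 7 -7 7; 1 1 3].
Its determinant is -84.
The cofactor carries sign (−1)^(2+2) = +1, so C_{2,2} = +(-84) = -84.

-84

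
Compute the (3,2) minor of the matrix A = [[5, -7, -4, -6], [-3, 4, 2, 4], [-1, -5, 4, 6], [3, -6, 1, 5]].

Delete row 3 and column 2; the remaining 3×3 submatrix is [5 -4 -6; -3 2 4; 3 1 5].
Its determinant is -24.

-24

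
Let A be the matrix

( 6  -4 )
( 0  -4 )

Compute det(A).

-24

det(A) = 6·(-4) − (-4)·0 = -24 − 0 = -24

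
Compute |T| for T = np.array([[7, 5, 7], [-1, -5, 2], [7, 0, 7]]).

Expand along row 3:
  + 7 · |5 7; -5 2| = 7·(10 − (-35)) = 315
  + 7 · |7 5; -1 -5| = 7·(-35 − (-5)) = -210
Sum: (315) + (-210) = 105

105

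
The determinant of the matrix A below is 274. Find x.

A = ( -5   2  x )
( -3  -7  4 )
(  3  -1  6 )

x = 1

Expanding along the column containing x, det(A) is linear in x: det(A) = (24)·x + (250).
Set (24)·x + (250) = 274  ⇒  (24)·x = 24  ⇒  x = 1.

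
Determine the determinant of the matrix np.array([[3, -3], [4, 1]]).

det = 3·1 − (-3)·4 = 3 − (-12) = 15

The determinant is 15.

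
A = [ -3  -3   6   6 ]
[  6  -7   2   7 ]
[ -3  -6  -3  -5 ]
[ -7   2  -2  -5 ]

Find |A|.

|A| = -996

Expand along row 1:
  + (-3) · M_11   where M_11 = det([-7 2 7; -6 -3 -5; 2 -2 -5]) = 11
  − (-3) · M_12   where M_12 = det([6 2 7; -3 -3 -5; -7 -2 -5]) = -35
  + (6) · M_13   where M_13 = det([6 -7 7; -3 -6 -5; -7 2 -5]) = -236
  − (6) · M_14   where M_14 = det([6 -7 2; -3 -6 -3; -7 2 -2]) = -93
det = (+1)·(-3)·(11) + (-1)·(-3)·(-35) + (+1)·(6)·(-236) + (-1)·(6)·(-93) = -996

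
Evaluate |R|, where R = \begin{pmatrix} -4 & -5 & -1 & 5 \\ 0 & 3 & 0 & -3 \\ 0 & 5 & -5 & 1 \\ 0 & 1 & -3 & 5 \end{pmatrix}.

|R| = 144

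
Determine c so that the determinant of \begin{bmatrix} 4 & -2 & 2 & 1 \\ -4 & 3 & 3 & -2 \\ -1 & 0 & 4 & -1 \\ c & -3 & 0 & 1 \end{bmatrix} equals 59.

Expanding along the row containing c, det(M) is linear in c: det(M) = (-8)·c + (19).
Set (-8)·c + (19) = 59  ⇒  (-8)·c = 40  ⇒  c = -5.

c = -5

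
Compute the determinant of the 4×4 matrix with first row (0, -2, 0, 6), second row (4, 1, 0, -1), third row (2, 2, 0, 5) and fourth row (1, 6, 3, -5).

-240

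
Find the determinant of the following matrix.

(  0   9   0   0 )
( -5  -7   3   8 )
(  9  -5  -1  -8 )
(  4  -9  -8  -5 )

1890

Expand along row 1 (it has 3 zeros):
  − (9) · M_12   where M_12 = det([-5 3 8; 9 -1 -8; 4 -8 -5]) = -210
det = (-1)·(9)·(-210) = 1890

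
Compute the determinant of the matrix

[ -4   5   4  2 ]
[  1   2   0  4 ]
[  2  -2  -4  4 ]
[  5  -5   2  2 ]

Expand along row 2 (it has 1 zero):
  − (1) · M_21   where M_21 = det([5 4 2; -2 -4 4; -5 2 2]) = -192
  + (2) · M_22   where M_22 = det([-4 4 2; 2 -4 4; 5 2 2]) = 176
  + (4) · M_24   where M_24 = det([-4 5 4; 2 -2 -4; 5 -5 2]) = -24
det = (-1)·(1)·(-192) + (+1)·(2)·(176) + (+1)·(4)·(-24) = 448

448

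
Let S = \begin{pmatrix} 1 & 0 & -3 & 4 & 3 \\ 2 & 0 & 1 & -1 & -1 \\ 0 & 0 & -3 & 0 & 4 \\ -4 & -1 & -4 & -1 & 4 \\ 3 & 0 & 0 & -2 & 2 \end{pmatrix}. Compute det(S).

37

Expand along column 2 (it has 4 zeros):
  + (-1) · M_42   where M_42 = det([1 -3 4 3; 2 1 -1 -1; 0 -3 0 4; 3 0 -2 2]) = -37
det = (+1)·(-1)·(-37) = 37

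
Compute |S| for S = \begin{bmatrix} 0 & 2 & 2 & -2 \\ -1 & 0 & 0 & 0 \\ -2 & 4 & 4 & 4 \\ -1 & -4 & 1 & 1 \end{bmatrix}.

-80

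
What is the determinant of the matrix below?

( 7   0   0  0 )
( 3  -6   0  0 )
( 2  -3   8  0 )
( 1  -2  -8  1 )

-336

The matrix is lower triangular, so the determinant is the product of the diagonal entries:
det = (7) · (-6) · (8) · (1) = -336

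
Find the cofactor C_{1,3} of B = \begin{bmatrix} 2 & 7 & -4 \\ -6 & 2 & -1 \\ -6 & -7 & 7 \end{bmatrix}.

54

Delete row 1 and column 3; the remaining 2×2 submatrix is [-6 2; -6 -7].
Its determinant is (-6)·(-7) − 2·(-6) = 54.
The cofactor carries sign (−1)^(1+3) = +1, so C_{1,3} = +(54) = 54.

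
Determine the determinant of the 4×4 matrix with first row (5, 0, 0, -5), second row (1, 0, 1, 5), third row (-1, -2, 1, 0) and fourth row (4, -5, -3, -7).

Expand along row 1 (it has 2 zeros):
  + (5) · M_11   where M_11 = det([0 1 5; -2 1 0; -5 -3 -7]) = 41
  − (-5) · M_14   where M_14 = det([1 0 1; -1 -2 1; 4 -5 -3]) = 24
det = (+1)·(5)·(41) + (-1)·(-5)·(24) = 325

325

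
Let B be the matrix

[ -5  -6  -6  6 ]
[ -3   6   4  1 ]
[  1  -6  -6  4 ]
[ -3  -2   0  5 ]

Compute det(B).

496

Expand along row 4 (it has 1 zero):
  − (-3) · M_41   where M_41 = det([-6 -6 6; 6 4 1; -6 -6 4]) = -24
  + (-2) · M_42   where M_42 = det([-5 -6 6; -3 4 1; 1 -6 4]) = -104
  + (5) · M_44   where M_44 = det([-5 -6 -6; -3 6 4; 1 -6 -6]) = 72
det = (-1)·(-3)·(-24) + (+1)·(-2)·(-104) + (+1)·(5)·(72) = 496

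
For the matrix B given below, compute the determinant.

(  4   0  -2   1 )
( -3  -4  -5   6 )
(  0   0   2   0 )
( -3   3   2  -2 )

-122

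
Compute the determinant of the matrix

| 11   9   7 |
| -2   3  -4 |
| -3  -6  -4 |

Expand along column 1:
  + 11 · |3 -4; -6 -4| = 11·(-12 − 24) = -396
  − (-2) · |9 7; -6 -4| = −(-2)·(-36 − (-42)) = 12
  + (-3) · |9 7; 3 -4| = (-3)·(-36 − 21) = 171
Sum: (-396) + (12) + (171) = -213

-213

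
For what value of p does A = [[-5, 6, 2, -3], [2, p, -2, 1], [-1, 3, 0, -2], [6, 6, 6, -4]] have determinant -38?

-2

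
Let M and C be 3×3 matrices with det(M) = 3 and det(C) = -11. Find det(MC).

det(MC) = det(M)·det(C) = (3)·(-11) = -33

The determinant is -33.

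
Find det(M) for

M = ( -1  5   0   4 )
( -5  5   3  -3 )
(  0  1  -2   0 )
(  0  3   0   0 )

Expand along row 4 (it has 3 zeros):
  + (3) · M_42   where M_42 = det([-1 0 4; -5 3 -3; 0 -2 0]) = 46
det = (+1)·(3)·(46) = 138

The determinant is 138.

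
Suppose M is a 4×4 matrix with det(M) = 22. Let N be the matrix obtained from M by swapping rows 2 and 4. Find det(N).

-22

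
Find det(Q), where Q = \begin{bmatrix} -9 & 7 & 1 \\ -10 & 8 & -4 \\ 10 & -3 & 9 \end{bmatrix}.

-240

Expand along row 1:
  + (-9) · |8 -4; -3 9| = (-9)·(72 − 12) = -540
  − 7 · |-10 -4; 10 9| = −7·(-90 − (-40)) = 350
  + 1 · |-10 8; 10 -3| = 1·(30 − 80) = -50
Sum: (-540) + (350) + (-50) = -240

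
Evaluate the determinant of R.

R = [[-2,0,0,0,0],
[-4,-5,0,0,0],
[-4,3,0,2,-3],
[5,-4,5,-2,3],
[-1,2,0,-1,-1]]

R is block lower-triangular with a 2×2 block and a 3×3 block on the diagonal, so its determinant equals the product of the determinants of the diagonal blocks.
det of the 2×2 block = 10
det of the 3×3 block = 25
det = (10)·(25) = 250

250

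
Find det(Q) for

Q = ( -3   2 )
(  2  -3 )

det(Q) = (-3)·(-3) − 2·2 = 9 − 4 = 5

det(Q) = 5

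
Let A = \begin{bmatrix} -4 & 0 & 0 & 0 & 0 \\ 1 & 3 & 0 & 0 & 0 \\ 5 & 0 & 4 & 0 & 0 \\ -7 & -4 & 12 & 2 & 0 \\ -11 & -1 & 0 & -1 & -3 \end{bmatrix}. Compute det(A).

288

A is lower triangular, so det(A) is the product of the diagonal entries:
det = (-4) · (3) · (4) · (2) · (-3) = 288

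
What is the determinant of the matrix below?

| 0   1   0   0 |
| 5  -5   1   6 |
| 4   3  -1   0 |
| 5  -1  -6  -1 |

Expand along row 1 (it has 3 zeros):
  − (1) · M_12   where M_12 = det([5 1 6; 4 -1 0; 5 -6 -1]) = -105
det = (-1)·(1)·(-105) = 105

105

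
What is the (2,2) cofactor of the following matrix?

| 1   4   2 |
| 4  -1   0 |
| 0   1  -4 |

The cofactor is -4.

Delete row 2 and column 2; the remaining 2×2 submatrix is [1 2; 0 -4].
Its determinant is 1·(-4) − 2·0 = -4.
The cofactor carries sign (−1)^(2+2) = +1, so C_{2,2} = +(-4) = -4.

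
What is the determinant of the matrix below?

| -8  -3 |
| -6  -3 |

The determinant is 6.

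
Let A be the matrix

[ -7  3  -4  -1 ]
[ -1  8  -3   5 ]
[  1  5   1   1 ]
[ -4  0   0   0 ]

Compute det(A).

Expand along row 4 (it has 3 zeros):
  − (-4) · M_41   where M_41 = det([3 -4 -1; 8 -3 5; 5 1 1]) = -115
det = (-1)·(-4)·(-115) = -460

|A| = -460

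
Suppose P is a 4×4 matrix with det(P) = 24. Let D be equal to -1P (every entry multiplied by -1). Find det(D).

det(D) = 24

For a 4×4 matrix, det(-1P) = (-1)^4·det(P) = 1·det(P).
det(D) = (1)·(24) = 24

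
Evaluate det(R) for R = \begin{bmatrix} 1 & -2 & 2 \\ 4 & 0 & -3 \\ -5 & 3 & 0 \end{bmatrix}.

det(R) = 3

Expand along column 2:
  − (-2) · |4 -3; -5 0| = −(-2)·(0 − 15) = -30
  − 3 · |1 2; 4 -3| = −3·(-3 − 8) = 33
Sum: (-30) + (33) = 3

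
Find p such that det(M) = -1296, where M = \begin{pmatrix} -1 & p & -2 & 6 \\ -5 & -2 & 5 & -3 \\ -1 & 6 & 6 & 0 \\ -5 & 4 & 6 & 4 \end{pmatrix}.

Expanding along the column containing p, det(M) is linear in p: det(M) = (172)·p + (-92).
Set (172)·p + (-92) = -1296  ⇒  (172)·p = -1204  ⇒  p = -7.

-7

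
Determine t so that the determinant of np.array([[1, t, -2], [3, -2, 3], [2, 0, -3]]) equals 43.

3

Expanding along the column containing t, det(M) is linear in t: det(M) = (15)·t + (-2).
Set (15)·t + (-2) = 43  ⇒  (15)·t = 45  ⇒  t = 3.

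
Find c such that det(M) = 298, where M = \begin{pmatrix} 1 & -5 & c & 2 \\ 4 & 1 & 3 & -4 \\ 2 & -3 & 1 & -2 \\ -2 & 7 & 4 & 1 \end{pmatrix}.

c = 8

Expanding along the row containing c, det(M) is linear in c: det(M) = (14)·c + (186).
Set (14)·c + (186) = 298  ⇒  (14)·c = 112  ⇒  c = 8.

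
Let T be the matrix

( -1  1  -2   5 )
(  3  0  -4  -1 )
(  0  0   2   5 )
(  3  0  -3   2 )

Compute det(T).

det(T) = -3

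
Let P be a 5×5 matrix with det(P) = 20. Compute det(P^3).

8000

det(P^3) = (det P)^3 = (20)^3 = 8000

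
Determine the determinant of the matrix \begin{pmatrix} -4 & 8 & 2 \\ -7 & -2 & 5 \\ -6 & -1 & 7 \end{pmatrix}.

Expand along column 1:
  + (-4) · |-2 5; -1 7| = (-4)·(-14 − (-5)) = 36
  − (-7) · |8 2; -1 7| = −(-7)·(56 − (-2)) = 406
  + (-6) · |8 2; -2 5| = (-6)·(40 − (-4)) = -264
Sum: (36) + (406) + (-264) = 178

The determinant is 178.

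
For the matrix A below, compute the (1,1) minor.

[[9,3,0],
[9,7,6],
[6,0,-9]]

The minor is -63.

Delete row 1 and column 1; the remaining 2×2 submatrix is [7 6; 0 -9].
Its determinant is 7·(-9) − 6·0 = -63.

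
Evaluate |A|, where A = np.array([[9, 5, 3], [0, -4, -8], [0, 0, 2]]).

-72

A is upper triangular, so det(A) is the product of the diagonal entries:
det = (9) · (-4) · (2) = -72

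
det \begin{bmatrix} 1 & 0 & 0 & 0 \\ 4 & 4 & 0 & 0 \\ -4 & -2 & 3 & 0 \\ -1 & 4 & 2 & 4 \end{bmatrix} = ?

The determinant is 48.

The matrix is lower triangular, so the determinant is the product of the diagonal entries:
det = (1) · (4) · (3) · (4) = 48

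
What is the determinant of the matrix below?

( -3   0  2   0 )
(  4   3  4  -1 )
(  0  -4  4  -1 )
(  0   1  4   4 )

The determinant is -540.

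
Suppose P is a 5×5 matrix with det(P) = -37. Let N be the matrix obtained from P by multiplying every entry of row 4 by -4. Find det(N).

|N| = 148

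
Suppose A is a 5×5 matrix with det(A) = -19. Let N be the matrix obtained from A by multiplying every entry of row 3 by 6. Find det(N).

The determinant is -114.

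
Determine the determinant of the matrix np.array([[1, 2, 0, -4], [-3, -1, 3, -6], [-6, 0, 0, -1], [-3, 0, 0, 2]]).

Expand along column 3 (it has 3 zeros):
  − (3) · M_23   where M_23 = det([1 2 -4; -6 0 -1; -3 0 2]) = 30
det = (-1)·(3)·(30) = -90

-90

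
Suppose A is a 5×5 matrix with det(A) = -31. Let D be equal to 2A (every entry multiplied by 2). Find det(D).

det(D) = -992

For a 5×5 matrix, det(2A) = 2^5·det(A) = 32·det(A).
det(D) = (32)·(-31) = -992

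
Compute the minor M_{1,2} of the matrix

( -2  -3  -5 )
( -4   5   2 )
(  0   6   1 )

-4

Delete row 1 and column 2; the remaining 2×2 submatrix is [-4 2; 0 1].
Its determinant is (-4)·1 − 2·0 = -4.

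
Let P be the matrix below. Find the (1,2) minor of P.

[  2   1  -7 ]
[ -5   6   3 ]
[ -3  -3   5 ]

-16

Delete row 1 and column 2; the remaining 2×2 submatrix is [-5 3; -3 5].
Its determinant is (-5)·5 − 3·(-3) = -16.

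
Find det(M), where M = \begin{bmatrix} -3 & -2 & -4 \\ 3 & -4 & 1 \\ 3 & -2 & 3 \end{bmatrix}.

18

Expand along column 1:
  + (-3) · |-4 1; -2 3| = (-3)·(-12 − (-2)) = 30
  − 3 · |-2 -4; -2 3| = −3·(-6 − 8) = 42
  + 3 · |-2 -4; -4 1| = 3·(-2 − 16) = -54
Sum: (30) + (42) + (-54) = 18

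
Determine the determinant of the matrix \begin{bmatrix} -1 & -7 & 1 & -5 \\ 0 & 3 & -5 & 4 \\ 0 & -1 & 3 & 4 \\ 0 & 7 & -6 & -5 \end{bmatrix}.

148

Expand along column 1 (it has 3 zeros):
  + (-1) · M_11   where M_11 = det([3 -5 4; -1 3 4; 7 -6 -5]) = -148
det = (+1)·(-1)·(-148) = 148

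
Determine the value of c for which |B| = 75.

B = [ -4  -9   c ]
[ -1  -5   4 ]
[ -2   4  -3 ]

Expanding along the column containing c, det(B) is linear in c: det(B) = (-14)·c + (103).
Set (-14)·c + (103) = 75  ⇒  (-14)·c = -28  ⇒  c = 2.

2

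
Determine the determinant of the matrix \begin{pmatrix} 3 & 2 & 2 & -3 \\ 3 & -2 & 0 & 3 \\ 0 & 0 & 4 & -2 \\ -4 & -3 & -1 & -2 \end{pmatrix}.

The determinant is 268.

Expand along row 3 (it has 2 zeros):
  + (4) · M_33   where M_33 = det([3 2 -3; 3 -2 3; -4 -3 -2]) = 78
  − (-2) · M_34   where M_34 = det([3 2 2; 3 -2 0; -4 -3 -1]) = -22
det = (+1)·(4)·(78) + (-1)·(-2)·(-22) = 268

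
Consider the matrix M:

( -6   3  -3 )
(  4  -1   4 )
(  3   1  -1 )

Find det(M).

The determinant is 45.

Expand along row 1:
  + (-6) · |-1 4; 1 -1| = (-6)·(1 − 4) = 18
  − 3 · |4 4; 3 -1| = −3·(-4 − 12) = 48
  + (-3) · |4 -1; 3 1| = (-3)·(4 − (-3)) = -21
Sum: (18) + (48) + (-21) = 45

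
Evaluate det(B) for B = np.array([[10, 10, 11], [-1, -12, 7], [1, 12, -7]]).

The determinant is 0.

Expand along column 1:
  + 10 · |-12 7; 12 -7| = 10·(84 − 84) = 0
  − (-1) · |10 11; 12 -7| = −(-1)·(-70 − 132) = -202
  + 1 · |10 11; -12 7| = 1·(70 − (-132)) = 202
Sum: (0) + (-202) + (202) = 0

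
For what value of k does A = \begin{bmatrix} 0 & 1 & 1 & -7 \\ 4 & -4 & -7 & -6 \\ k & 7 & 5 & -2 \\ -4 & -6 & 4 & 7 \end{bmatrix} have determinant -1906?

k = -6

Expanding along the row containing k, det(A) is linear in k: det(A) = (445)·k + (764).
Set (445)·k + (764) = -1906  ⇒  (445)·k = -2670  ⇒  k = -6.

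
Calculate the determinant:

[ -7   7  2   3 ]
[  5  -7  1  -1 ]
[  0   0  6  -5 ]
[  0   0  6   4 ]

The matrix is block upper-triangular with a 2×2 block and a 2×2 block on the diagonal, so its determinant equals the product of the determinants of the diagonal blocks.
det of the 2×2 block = 14
det of the 2×2 block = 54
det = (14)·(54) = 756

756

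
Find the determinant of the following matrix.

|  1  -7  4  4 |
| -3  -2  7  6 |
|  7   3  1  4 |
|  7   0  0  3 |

The determinant is -107.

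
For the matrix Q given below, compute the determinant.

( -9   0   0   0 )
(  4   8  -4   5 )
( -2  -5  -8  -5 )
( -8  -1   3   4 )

Expand along row 1 (it has 3 zeros):
  + (-9) · M_11   where M_11 = det([8 -4 5; -5 -8 -5; -1 3 4]) = -351
det = (+1)·(-9)·(-351) = 3159

|Q| = 3159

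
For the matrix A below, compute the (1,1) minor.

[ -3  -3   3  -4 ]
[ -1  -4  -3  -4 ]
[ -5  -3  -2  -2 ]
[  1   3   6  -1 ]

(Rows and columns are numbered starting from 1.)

19

Delete row 1 and column 1; the remaining 3×3 submatrix is [-4 -3 -4; -3 -2 -2; 3 6 -1].
Its determinant is 19.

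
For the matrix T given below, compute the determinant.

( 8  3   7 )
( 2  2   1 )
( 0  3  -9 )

Expand along column 1:
  + 8 · |2 1; 3 -9| = 8·(-18 − 3) = -168
  − 2 · |3 7; 3 -9| = −2·(-27 − 21) = 96
Sum: (-168) + (96) = -72

-72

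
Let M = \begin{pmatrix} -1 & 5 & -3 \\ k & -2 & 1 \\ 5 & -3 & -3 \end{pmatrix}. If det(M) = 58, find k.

k = 3

Expanding along the column containing k, det(M) is linear in k: det(M) = (24)·k + (-14).
Set (24)·k + (-14) = 58  ⇒  (24)·k = 72  ⇒  k = 3.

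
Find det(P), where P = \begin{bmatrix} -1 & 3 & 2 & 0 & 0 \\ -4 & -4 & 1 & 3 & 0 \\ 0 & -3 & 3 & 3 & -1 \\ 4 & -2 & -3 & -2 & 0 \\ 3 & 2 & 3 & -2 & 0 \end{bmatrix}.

-9

Expand along column 5 (it has 4 zeros):
  + (-1) · M_35   where M_35 = det([-1 3 2 0; -4 -4 1 3; 4 -2 -3 -2; 3 2 3 -2]) = 9
det = (+1)·(-1)·(9) = -9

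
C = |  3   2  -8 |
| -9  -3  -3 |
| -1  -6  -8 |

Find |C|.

-528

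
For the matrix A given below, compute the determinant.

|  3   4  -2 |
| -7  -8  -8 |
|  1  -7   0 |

Expand along row 3:
  + 1 · |4 -2; -8 -8| = 1·(-32 − 16) = -48
  − (-7) · |3 -2; -7 -8| = −(-7)·(-24 − 14) = -266
Sum: (-48) + (-266) = -314

-314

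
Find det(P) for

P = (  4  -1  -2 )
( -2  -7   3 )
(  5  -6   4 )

Expand along row 1:
  + 4 · |-7 3; -6 4| = 4·(-28 − (-18)) = -40
  − (-1) · |-2 3; 5 4| = −(-1)·(-8 − 15) = -23
  + (-2) · |-2 -7; 5 -6| = (-2)·(12 − (-35)) = -94
Sum: (-40) + (-23) + (-94) = -157

|P| = -157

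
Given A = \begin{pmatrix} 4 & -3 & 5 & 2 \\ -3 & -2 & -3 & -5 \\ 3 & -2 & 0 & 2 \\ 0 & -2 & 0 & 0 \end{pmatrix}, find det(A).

102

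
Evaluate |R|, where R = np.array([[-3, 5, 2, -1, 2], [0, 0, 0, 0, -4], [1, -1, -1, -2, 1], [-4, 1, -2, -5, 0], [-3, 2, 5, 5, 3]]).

Expand along row 2 (it has 4 zeros):
  − (-4) · M_25   where M_25 = det([-3 5 2 -1; 1 -1 -1 -2; -4 1 -2 -5; -3 2 5 5]) = -138
det = (-1)·(-4)·(-138) = -552

-552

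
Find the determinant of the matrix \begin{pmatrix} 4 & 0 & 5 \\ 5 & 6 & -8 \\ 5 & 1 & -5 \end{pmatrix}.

Expand along row 1:
  + 4 · |6 -8; 1 -5| = 4·(-30 − (-8)) = -88
  + 5 · |5 6; 5 1| = 5·(5 − 30) = -125
Sum: (-88) + (-125) = -213

-213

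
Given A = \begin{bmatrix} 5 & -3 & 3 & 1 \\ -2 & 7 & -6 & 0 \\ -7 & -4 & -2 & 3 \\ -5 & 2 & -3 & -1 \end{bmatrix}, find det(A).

Expand along row 2 (it has 1 zero):
  − (-2) · M_21   where M_21 = det([-3 3 1; -4 -2 3; 2 -3 -1]) = -11
  + (7) · M_22   where M_22 = det([5 3 1; -7 -2 3; -5 -3 -1]) = 0
  − (-6) · M_23   where M_23 = det([5 -3 1; -7 -4 3; -5 2 -1]) = 22
det = (-1)·(-2)·(-11) + (+1)·(7)·(0) + (-1)·(-6)·(22) = 110

110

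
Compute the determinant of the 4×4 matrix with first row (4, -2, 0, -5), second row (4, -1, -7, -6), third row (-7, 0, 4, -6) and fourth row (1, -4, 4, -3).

The determinant is -1066.

Expand along row 1 (it has 1 zero):
  + (4) · M_11   where M_11 = det([-1 -7 -6; 0 4 -6; -4 4 -3]) = -276
  − (-2) · M_12   where M_12 = det([4 -7 -6; -7 4 -6; 1 4 -3]) = 429
  − (-5) · M_14   where M_14 = det([4 -1 -7; -7 0 4; 1 -4 4]) = -164
det = (+1)·(4)·(-276) + (-1)·(-2)·(429) + (-1)·(-5)·(-164) = -1066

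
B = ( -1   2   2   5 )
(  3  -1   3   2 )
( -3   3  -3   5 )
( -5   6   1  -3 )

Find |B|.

-261

Expand along row 1:
  + (-1) · M_11   where M_11 = det([-1 3 2; 3 -3 5; 6 1 -3]) = 155
  − (2) · M_12   where M_12 = det([3 3 2; -3 -3 5; -5 1 -3]) = -126
  + (2) · M_13   where M_13 = det([3 -1 2; -3 3 5; -5 6 -3]) = -89
  − (5) · M_14   where M_14 = det([3 -1 3; -3 3 -3; -5 6 1]) = 36
det = (+1)·(-1)·(155) + (-1)·(2)·(-126) + (+1)·(2)·(-89) + (-1)·(5)·(36) = -261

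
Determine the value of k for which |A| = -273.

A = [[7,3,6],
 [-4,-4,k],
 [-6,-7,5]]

-7

Expanding along the column containing k, det(A) is linear in k: det(A) = (31)·k + (-56).
Set (31)·k + (-56) = -273  ⇒  (31)·k = -217  ⇒  k = -7.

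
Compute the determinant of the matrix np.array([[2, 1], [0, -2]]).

-4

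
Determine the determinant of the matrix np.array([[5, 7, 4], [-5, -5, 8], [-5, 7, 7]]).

-730

Expand along column 1:
  + 5 · |-5 8; 7 7| = 5·(-35 − 56) = -455
  − (-5) · |7 4; 7 7| = −(-5)·(49 − 28) = 105
  + (-5) · |7 4; -5 8| = (-5)·(56 − (-20)) = -380
Sum: (-455) + (105) + (-380) = -730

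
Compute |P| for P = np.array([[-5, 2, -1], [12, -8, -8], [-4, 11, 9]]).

|P| = -332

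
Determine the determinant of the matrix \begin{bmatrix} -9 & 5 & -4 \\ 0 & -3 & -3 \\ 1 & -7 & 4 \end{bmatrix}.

270

Expand along column 1:
  + (-9) · |-3 -3; -7 4| = (-9)·(-12 − 21) = 297
  + 1 · |5 -4; -3 -3| = 1·(-15 − 12) = -27
Sum: (297) + (-27) = 270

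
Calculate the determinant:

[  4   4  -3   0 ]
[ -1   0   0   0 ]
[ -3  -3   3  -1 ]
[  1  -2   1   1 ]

Expand along row 2 (it has 3 zeros):
  − (-1) · M_21   where M_21 = det([4 -3 0; -3 3 -1; -2 1 1]) = 1
det = (-1)·(-1)·(1) = 1

1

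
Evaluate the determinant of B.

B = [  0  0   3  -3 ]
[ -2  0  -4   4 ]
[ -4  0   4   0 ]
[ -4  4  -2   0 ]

96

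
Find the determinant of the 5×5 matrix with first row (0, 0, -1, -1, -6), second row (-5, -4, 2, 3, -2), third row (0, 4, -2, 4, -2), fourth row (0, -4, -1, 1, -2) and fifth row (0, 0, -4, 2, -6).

Expand along column 1 (it has 4 zeros):
  − (-5) · M_21   where M_21 = det([0 -1 -1 -6; 4 -2 4 -2; -4 -1 1 -2; 0 -4 2 -6]) = 240
det = (-1)·(-5)·(240) = 1200

1200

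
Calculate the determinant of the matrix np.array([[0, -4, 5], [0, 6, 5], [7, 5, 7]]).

The determinant is -350.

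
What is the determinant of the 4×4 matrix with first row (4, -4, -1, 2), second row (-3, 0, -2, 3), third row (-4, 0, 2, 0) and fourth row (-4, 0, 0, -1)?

Expand along column 2 (it has 3 zeros):
  − (-4) · M_12   where M_12 = det([-3 -2 3; -4 2 0; -4 0 -1]) = 38
det = (-1)·(-4)·(38) = 152

152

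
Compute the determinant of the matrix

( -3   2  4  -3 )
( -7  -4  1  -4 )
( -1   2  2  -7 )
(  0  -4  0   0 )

576

Expand along row 4 (it has 3 zeros):
  + (-4) · M_42   where M_42 = det([-3 4 -3; -7 1 -4; -1 2 -7]) = -144
det = (+1)·(-4)·(-144) = 576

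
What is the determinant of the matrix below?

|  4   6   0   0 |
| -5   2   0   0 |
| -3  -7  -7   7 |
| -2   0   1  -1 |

0

The matrix is block lower-triangular with a 2×2 block and a 2×2 block on the diagonal, so its determinant equals the product of the determinants of the diagonal blocks.
det of the 2×2 block = 38
det of the 2×2 block = 0
det = (38)·(0) = 0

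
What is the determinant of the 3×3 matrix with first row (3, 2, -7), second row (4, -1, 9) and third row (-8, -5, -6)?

Expand along row 1:
  + 3 · |-1 9; -5 -6| = 3·(6 − (-45)) = 153
  − 2 · |4 9; -8 -6| = −2·(-24 − (-72)) = -96
  + (-7) · |4 -1; -8 -5| = (-7)·(-20 − 8) = 196
Sum: (153) + (-96) + (196) = 253

253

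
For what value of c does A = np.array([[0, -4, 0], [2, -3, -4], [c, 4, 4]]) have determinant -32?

c = -4

Expanding along the row containing c, det(A) is linear in c: det(A) = (16)·c + (32).
Set (16)·c + (32) = -32  ⇒  (16)·c = -64  ⇒  c = -4.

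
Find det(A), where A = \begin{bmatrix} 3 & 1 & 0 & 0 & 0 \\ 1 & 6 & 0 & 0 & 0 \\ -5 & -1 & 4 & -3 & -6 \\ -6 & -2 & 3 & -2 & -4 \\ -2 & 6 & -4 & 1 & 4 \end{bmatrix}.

34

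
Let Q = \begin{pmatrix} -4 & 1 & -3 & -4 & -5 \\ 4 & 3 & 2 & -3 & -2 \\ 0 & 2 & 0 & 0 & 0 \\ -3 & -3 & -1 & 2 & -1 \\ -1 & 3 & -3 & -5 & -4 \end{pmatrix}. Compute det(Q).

Expand along row 3 (it has 4 zeros):
  − (2) · M_32   where M_32 = det([-4 -3 -4 -5; 4 2 -3 -2; -3 -1 2 -1; -1 -3 -5 -4]) = 87
det = (-1)·(2)·(87) = -174

det(Q) = -174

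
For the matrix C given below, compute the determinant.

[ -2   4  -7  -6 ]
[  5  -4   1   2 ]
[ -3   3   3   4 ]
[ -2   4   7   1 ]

|C| = 651

Expand along row 1:
  + (-2) · M_11   where M_11 = det([-4 1 2; 3 3 4; 4 7 1]) = 131
  − (4) · M_12   where M_12 = det([5 1 2; -3 3 4; -2 7 1]) = -160
  + (-7) · M_13   where M_13 = det([5 -4 2; -3 3 4; -2 4 1]) = -57
  − (-6) · M_14   where M_14 = det([5 -4 1; -3 3 3; -2 4 7]) = -21
det = (+1)·(-2)·(131) + (-1)·(4)·(-160) + (+1)·(-7)·(-57) + (-1)·(-6)·(-21) = 651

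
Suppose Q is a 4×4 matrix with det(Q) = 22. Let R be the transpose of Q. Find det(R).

The determinant is 22.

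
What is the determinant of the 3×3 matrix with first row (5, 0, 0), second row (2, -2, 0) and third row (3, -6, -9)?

The matrix is lower triangular, so the determinant is the product of the diagonal entries:
det = (5) · (-2) · (-9) = 90

90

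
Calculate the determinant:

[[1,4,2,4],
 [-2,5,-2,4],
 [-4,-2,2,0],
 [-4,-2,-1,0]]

The determinant is 120.

Expand along column 4 (it has 2 zeros):
  − (4) · M_14   where M_14 = det([-2 5 -2; -4 -2 2; -4 -2 -1]) = -72
  + (4) · M_24   where M_24 = det([1 4 2; -4 -2 2; -4 -2 -1]) = -42
det = (-1)·(4)·(-72) + (+1)·(4)·(-42) = 120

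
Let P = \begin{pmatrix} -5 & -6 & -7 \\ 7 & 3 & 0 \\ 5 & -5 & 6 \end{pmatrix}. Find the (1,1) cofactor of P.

Delete row 1 and column 1; the remaining 2×2 submatrix is [3 0; -5 6].
Its determinant is 3·6 − 0·(-5) = 18.
The cofactor carries sign (−1)^(1+1) = +1, so C_{1,1} = +(18) = 18.

The cofactor is 18.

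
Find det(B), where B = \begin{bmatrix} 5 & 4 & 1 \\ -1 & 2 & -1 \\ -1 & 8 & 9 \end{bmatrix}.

164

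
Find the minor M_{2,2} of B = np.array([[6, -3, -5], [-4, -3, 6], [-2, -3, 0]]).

Delete row 2 and column 2; the remaining 2×2 submatrix is [6 -5; -2 0].
Its determinant is 6·0 − (-5)·(-2) = -10.

-10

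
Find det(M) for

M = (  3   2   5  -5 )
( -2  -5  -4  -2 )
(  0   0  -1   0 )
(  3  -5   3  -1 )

156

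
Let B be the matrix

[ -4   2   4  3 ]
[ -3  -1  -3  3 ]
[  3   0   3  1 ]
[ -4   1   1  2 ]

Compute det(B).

Expand along row 3 (it has 1 zero):
  + (3) · M_31   where M_31 = det([2 4 3; -1 -3 3; 1 1 2]) = 8
  + (3) · M_33   where M_33 = det([-4 2 3; -3 -1 3; -4 1 2]) = -13
  − (1) · M_34   where M_34 = det([-4 2 4; -3 -1 -3; -4 1 1]) = -6
det = (+1)·(3)·(8) + (+1)·(3)·(-13) + (-1)·(1)·(-6) = -9

-9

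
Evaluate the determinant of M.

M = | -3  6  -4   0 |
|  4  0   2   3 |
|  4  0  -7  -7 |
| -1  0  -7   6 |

Expand along column 2 (it has 3 zeros):
  − (6) · M_12   where M_12 = det([4 2 3; 4 -7 -7; -1 -7 6]) = -503
det = (-1)·(6)·(-503) = 3018

3018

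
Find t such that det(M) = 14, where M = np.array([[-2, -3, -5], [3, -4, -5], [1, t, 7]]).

Expanding along the row containing t, det(M) is linear in t: det(M) = (-25)·t + (114).
Set (-25)·t + (114) = 14  ⇒  (-25)·t = -100  ⇒  t = 4.

4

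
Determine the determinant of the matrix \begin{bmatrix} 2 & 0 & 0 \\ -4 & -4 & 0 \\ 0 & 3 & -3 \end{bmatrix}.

Expand along row 1:
  + 2 · |-4 0; 3 -3| = 2·(12 − 0) = 24

24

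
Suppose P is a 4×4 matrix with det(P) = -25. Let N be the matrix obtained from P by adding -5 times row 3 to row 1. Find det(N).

The determinant is -25.

Adding a multiple of one row to another leaves the determinant unchanged.
det(N) = (1)·(-25) = -25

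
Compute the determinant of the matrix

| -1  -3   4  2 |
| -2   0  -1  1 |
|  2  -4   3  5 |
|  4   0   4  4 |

The determinant is 192.

Expand along column 2 (it has 2 zeros):
  − (-3) · M_12   where M_12 = det([-2 -1 1; 2 3 5; 4 4 4]) = 0
  − (-4) · M_32   where M_32 = det([-1 4 2; -2 -1 1; 4 4 4]) = 48
det = (-1)·(-3)·(0) + (-1)·(-4)·(48) = 192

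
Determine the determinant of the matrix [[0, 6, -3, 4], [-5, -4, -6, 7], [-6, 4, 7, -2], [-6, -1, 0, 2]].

The determinant is -544.

Expand along row 1 (it has 1 zero):
  − (6) · M_12   where M_12 = det([-5 -6 7; -6 7 -2; -6 0 2]) = 80
  + (-3) · M_13   where M_13 = det([-5 -4 7; -6 4 -2; -6 -1 2]) = 84
  − (4) · M_14   where M_14 = det([-5 -4 -6; -6 4 7; -6 -1 0]) = -47
det = (-1)·(6)·(80) + (+1)·(-3)·(84) + (-1)·(4)·(-47) = -544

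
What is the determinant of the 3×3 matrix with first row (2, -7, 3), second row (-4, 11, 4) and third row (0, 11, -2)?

-208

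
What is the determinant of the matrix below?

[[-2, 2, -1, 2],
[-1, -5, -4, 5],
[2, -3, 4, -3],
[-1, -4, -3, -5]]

Expand along row 1:
  + (-2) · M_11   where M_11 = det([-5 -4 5; -3 4 -3; -4 -3 -5]) = 282
  − (2) · M_12   where M_12 = det([-1 -4 5; 2 4 -3; -1 -3 -5]) = -33
  + (-1) · M_13   where M_13 = det([-1 -5 5; 2 -3 -3; -1 -4 -5]) = -123
  − (2) · M_14   where M_14 = det([-1 -5 -4; 2 -3 4; -1 -4 -3]) = 9
det = (+1)·(-2)·(282) + (-1)·(2)·(-33) + (+1)·(-1)·(-123) + (-1)·(2)·(9) = -393

-393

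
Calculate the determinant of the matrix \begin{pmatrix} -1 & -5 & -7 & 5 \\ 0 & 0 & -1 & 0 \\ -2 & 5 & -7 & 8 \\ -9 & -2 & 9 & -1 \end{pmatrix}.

604

Expand along row 2 (it has 3 zeros):
  − (-1) · M_23   where M_23 = det([-1 -5 5; -2 5 8; -9 -2 -1]) = 604
det = (-1)·(-1)·(604) = 604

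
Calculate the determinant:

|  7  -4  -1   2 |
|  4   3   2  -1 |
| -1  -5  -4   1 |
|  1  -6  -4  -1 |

Expand along row 1:
  + (7) · M_11   where M_11 = det([3 2 -1; -5 -4 1; -6 -4 -1]) = 6
  − (-4) · M_12   where M_12 = det([4 2 -1; -1 -4 1; 1 -4 -1]) = 24
  + (-1) · M_13   where M_13 = det([4 3 -1; -1 -5 1; 1 -6 -1]) = 33
  − (2) · M_14   where M_14 = det([4 3 2; -1 -5 -4; 1 -6 -4]) = -18
det = (+1)·(7)·(6) + (-1)·(-4)·(24) + (+1)·(-1)·(33) + (-1)·(2)·(-18) = 141

141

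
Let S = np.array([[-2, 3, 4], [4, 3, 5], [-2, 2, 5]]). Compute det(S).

Expand along row 1:
  + (-2) · |3 5; 2 5| = (-2)·(15 − 10) = -10
  − 3 · |4 5; -2 5| = −3·(20 − (-10)) = -90
  + 4 · |4 3; -2 2| = 4·(8 − (-6)) = 56
Sum: (-10) + (-90) + (56) = -44

The determinant is -44.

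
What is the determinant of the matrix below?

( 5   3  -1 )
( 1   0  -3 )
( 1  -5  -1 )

Expand along row 2:
  − 1 · |3 -1; -5 -1| = −1·(-3 − 5) = 8
  − (-3) · |5 3; 1 -5| = −(-3)·(-25 − 3) = -84
Sum: (8) + (-84) = -76

The determinant is -76.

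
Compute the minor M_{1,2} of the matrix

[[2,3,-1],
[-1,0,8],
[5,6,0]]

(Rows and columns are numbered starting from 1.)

-40

Delete row 1 and column 2; the remaining 2×2 submatrix is [-1 8; 5 0].
Its determinant is (-1)·0 − 8·5 = -40.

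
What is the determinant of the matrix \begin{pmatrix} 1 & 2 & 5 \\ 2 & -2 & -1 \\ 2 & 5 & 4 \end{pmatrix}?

The determinant is 47.

Expand along column 1:
  + 1 · |-2 -1; 5 4| = 1·(-8 − (-5)) = -3
  − 2 · |2 5; 5 4| = −2·(8 − 25) = 34
  + 2 · |2 5; -2 -1| = 2·(-2 − (-10)) = 16
Sum: (-3) + (34) + (16) = 47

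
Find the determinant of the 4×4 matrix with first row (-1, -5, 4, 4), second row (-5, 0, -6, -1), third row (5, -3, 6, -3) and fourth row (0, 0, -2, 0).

326

Expand along row 4 (it has 3 zeros):
  − (-2) · M_43   where M_43 = det([-1 -5 4; -5 0 -1; 5 -3 -3]) = 163
det = (-1)·(-2)·(163) = 326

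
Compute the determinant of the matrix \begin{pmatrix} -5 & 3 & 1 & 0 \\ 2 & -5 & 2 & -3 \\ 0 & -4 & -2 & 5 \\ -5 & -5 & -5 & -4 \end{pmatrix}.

1514

Expand along row 1 (it has 1 zero):
  + (-5) · M_11   where M_11 = det([-5 2 -3; -4 -2 5; -5 -5 -4]) = -277
  − (3) · M_12   where M_12 = det([2 2 -3; 0 -2 5; -5 -5 -4]) = 46
  + (1) · M_13   where M_13 = det([2 -5 -3; 0 -4 5; -5 -5 -4]) = 267
det = (+1)·(-5)·(-277) + (-1)·(3)·(46) + (+1)·(1)·(267) = 1514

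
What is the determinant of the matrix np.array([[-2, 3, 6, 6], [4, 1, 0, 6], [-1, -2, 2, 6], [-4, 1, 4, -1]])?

106

Expand along row 2 (it has 1 zero):
  − (4) · M_21   where M_21 = det([3 6 6; -2 2 6; 1 4 -1]) = -114
  + (1) · M_22   where M_22 = det([-2 6 6; -1 2 6; -4 4 -1]) = -74
  + (6) · M_24   where M_24 = det([-2 3 6; -1 -2 2; -4 1 4]) = -46
det = (-1)·(4)·(-114) + (+1)·(1)·(-74) + (+1)·(6)·(-46) = 106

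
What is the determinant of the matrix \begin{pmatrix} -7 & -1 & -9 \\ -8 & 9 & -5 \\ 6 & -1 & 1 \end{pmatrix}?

408

Expand along row 1:
  + (-7) · |9 -5; -1 1| = (-7)·(9 − 5) = -28
  − (-1) · |-8 -5; 6 1| = −(-1)·(-8 − (-30)) = 22
  + (-9) · |-8 9; 6 -1| = (-9)·(8 − 54) = 414
Sum: (-28) + (22) + (414) = 408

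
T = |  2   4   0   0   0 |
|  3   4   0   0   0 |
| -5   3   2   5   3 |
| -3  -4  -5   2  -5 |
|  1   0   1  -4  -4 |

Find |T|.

T is block lower-triangular with a 2×2 block and a 3×3 block on the diagonal, so its determinant equals the product of the determinants of the diagonal blocks.
det of the 2×2 block = -4
det of the 3×3 block = -127
det = (-4)·(-127) = 508

The determinant is 508.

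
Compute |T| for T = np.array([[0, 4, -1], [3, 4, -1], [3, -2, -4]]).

Expand along row 1:
  − 4 · |3 -1; 3 -4| = −4·(-12 − (-3)) = 36
  + (-1) · |3 4; 3 -2| = (-1)·(-6 − 12) = 18
Sum: (36) + (18) = 54

The determinant is 54.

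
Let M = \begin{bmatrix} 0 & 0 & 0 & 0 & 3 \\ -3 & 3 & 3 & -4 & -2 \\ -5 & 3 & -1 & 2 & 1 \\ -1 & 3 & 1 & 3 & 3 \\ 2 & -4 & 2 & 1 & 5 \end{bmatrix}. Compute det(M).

Expand along row 1 (it has 4 zeros):
  + (3) · M_15   where M_15 = det([-3 3 3 -4; -5 3 -1 2; -1 3 1 3; 2 -4 2 1]) = -408
det = (+1)·(3)·(-408) = -1224

|M| = -1224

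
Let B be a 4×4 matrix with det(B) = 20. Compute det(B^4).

det(B^4) = (det B)^4 = (20)^4 = 160000

The determinant is 160000.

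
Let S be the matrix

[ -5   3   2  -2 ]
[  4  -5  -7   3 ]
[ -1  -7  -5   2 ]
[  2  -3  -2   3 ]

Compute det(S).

det(S) = 222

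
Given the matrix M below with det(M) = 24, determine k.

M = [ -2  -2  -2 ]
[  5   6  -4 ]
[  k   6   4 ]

Expanding along the row containing k, det(M) is linear in k: det(M) = (20)·k + (-116).
Set (20)·k + (-116) = 24  ⇒  (20)·k = 140  ⇒  k = 7.

k = 7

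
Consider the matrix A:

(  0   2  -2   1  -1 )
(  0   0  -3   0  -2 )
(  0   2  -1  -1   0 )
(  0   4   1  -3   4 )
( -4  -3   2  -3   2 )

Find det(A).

The determinant is -88.

Expand along column 1 (it has 4 zeros):
  + (-4) · M_51   where M_51 = det([2 -2 1 -1; 0 -3 0 -2; 2 -1 -1 0; 4 1 -3 4]) = 22
det = (+1)·(-4)·(22) = -88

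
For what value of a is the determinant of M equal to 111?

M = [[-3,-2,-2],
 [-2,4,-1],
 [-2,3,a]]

Expanding along the row containing a, det(M) is linear in a: det(M) = (-16)·a + (-17).
Set (-16)·a + (-17) = 111  ⇒  (-16)·a = 128  ⇒  a = -8.

-8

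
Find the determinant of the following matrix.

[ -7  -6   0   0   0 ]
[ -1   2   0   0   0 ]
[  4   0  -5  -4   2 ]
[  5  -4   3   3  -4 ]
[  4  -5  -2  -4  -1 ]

-780

The matrix is block lower-triangular with a 2×2 block and a 3×3 block on the diagonal, so its determinant equals the product of the determinants of the diagonal blocks.
det of the 2×2 block = -20
det of the 3×3 block = 39
det = (-20)·(39) = -780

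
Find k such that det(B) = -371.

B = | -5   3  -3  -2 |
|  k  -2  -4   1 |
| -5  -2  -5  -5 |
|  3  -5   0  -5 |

Expanding along the column containing k, det(B) is linear in k: det(B) = (-80)·k + (-371).
Set (-80)·k + (-371) = -371  ⇒  (-80)·k = 0  ⇒  k = 0.

0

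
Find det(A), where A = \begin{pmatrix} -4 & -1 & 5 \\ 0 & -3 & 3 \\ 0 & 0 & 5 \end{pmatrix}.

A is upper triangular, so det(A) is the product of the diagonal entries:
det = (-4) · (-3) · (5) = 60

The determinant is 60.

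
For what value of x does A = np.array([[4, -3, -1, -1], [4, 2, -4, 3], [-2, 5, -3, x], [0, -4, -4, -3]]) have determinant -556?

Expanding along the row containing x, det(A) is linear in x: det(A) = (128)·x + (-428).
Set (128)·x + (-428) = -556  ⇒  (128)·x = -128  ⇒  x = -1.

-1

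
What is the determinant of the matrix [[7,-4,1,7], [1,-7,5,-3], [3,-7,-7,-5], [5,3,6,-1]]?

The determinant is -7016.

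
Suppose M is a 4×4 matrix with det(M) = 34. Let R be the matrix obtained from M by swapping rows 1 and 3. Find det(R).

Swapping two rows multiplies the determinant by −1.
det(R) = (-1)·(34) = -34

|R| = -34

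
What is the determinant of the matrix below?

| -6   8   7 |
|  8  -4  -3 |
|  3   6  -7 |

Expand along row 1:
  + (-6) · |-4 -3; 6 -7| = (-6)·(28 − (-18)) = -276
  − 8 · |8 -3; 3 -7| = −8·(-56 − (-9)) = 376
  + 7 · |8 -4; 3 6| = 7·(48 − (-12)) = 420
Sum: (-276) + (376) + (420) = 520

520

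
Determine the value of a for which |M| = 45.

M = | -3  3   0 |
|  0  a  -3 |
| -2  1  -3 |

4

Expanding along the row containing a, det(M) is linear in a: det(M) = (9)·a + (9).
Set (9)·a + (9) = 45  ⇒  (9)·a = 36  ⇒  a = 4.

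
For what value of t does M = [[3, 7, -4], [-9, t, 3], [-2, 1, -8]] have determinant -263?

Expanding along the column containing t, det(M) is linear in t: det(M) = (-32)·t + (-519).
Set (-32)·t + (-519) = -263  ⇒  (-32)·t = 256  ⇒  t = -8.

t = -8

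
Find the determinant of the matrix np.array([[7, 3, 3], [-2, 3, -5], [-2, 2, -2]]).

Expand along row 1:
  + 7 · |3 -5; 2 -2| = 7·(-6 − (-10)) = 28
  − 3 · |-2 -5; -2 -2| = −3·(4 − 10) = 18
  + 3 · |-2 3; -2 2| = 3·(-4 − (-6)) = 6
Sum: (28) + (18) + (6) = 52

52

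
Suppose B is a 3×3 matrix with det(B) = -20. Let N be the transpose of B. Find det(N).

det(Bᵀ) = det(B).
det(N) = (1)·(-20) = -20

det(N) = -20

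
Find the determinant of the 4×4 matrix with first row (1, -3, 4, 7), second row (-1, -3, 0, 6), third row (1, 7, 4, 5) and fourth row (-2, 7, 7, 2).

Expand along row 2 (it has 1 zero):
  − (-1) · M_21   where M_21 = det([-3 4 7; 7 4 5; 7 7 2]) = 312
  + (-3) · M_22   where M_22 = det([1 4 7; 1 4 5; -2 7 2]) = 30
  + (6) · M_24   where M_24 = det([1 -3 4; 1 7 4; -2 7 7]) = 150
det = (-1)·(-1)·(312) + (+1)·(-3)·(30) + (+1)·(6)·(150) = 1122

The determinant is 1122.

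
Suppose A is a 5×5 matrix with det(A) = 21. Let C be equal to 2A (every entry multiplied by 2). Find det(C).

For a 5×5 matrix, det(2A) = 2^5·det(A) = 32·det(A).
det(C) = (32)·(21) = 672

det(C) = 672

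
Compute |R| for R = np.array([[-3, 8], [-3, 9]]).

det(R) = -3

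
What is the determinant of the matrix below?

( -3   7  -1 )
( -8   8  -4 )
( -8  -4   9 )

The determinant is 464.

Expand along column 1:
  + (-3) · |8 -4; -4 9| = (-3)·(72 − 16) = -168
  − (-8) · |7 -1; -4 9| = −(-8)·(63 − 4) = 472
  + (-8) · |7 -1; 8 -4| = (-8)·(-28 − (-8)) = 160
Sum: (-168) + (472) + (160) = 464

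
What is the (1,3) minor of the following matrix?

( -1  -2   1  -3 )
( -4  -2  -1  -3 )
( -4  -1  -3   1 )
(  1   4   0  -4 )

The minor is 75.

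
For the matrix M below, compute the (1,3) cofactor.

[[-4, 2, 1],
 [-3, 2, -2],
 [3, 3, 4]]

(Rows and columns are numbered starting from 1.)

The cofactor is -15.

Delete row 1 and column 3; the remaining 2×2 submatrix is [-3 2; 3 3].
Its determinant is (-3)·3 − 2·3 = -15.
The cofactor carries sign (−1)^(1+3) = +1, so C_{1,3} = +(-15) = -15.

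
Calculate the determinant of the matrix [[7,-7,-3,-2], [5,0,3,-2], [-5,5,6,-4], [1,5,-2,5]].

The determinant is -665.

Expand along row 2 (it has 1 zero):
  − (5) · M_21   where M_21 = det([-7 -3 -2; 5 6 -4; 5 -2 5]) = 61
  − (3) · M_23   where M_23 = det([7 -7 -2; -5 5 -4; 1 5 5]) = 228
  + (-2) · M_24   where M_24 = det([7 -7 -3; -5 5 6; 1 5 -2]) = -162
det = (-1)·(5)·(61) + (-1)·(3)·(228) + (+1)·(-2)·(-162) = -665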